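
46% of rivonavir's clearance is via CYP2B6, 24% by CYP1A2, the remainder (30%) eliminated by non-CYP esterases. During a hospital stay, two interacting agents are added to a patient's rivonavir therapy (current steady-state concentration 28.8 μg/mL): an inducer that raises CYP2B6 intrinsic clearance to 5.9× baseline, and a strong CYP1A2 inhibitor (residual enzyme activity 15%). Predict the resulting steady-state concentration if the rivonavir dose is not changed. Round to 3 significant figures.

The CYP2B6 pathway (46% of clearance) is boosted to 5.9× activity: 0.46 × 5.9 = 2.714.
The CYP1A2 pathway (24% of clearance) drops to 0.15× activity: 0.24 × 0.15 = 0.036.
Non-CYP routes (30%) are unchanged.
Relative clearance = 2.714 + 0.036 + 0.3 = 3.05.
Steady-state concentration ∝ 1/CL: new value = 28.8 / 3.05 = 9.44 μg/mL.

9.44 μg/mL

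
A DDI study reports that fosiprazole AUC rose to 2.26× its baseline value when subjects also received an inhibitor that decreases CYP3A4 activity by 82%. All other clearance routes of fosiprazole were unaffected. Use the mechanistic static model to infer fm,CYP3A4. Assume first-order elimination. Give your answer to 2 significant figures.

0.68

CL'/CL = 1 / 2.26 = 0.4425
0.18·fm + (1 − fm) = 0.4425
fm = (0.4425 − 1) / (0.18 − 1) = 0.68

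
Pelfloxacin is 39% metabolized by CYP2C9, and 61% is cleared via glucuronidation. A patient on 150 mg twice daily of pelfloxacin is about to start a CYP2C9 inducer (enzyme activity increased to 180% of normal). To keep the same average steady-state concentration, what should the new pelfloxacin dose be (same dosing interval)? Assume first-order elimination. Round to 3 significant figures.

197 mg

The CYP2C9 pathway (39% of clearance) is boosted to 1.8× activity: 0.39 × 1.8 = 0.702.
The remaining 61% of clearance is unaffected.
CL_new/CL_old = 0.702 + 0.61 = 1.312.
To maintain the same steady-state level, dose must scale with clearance: new dose = 150 × 1.312 = 197 mg.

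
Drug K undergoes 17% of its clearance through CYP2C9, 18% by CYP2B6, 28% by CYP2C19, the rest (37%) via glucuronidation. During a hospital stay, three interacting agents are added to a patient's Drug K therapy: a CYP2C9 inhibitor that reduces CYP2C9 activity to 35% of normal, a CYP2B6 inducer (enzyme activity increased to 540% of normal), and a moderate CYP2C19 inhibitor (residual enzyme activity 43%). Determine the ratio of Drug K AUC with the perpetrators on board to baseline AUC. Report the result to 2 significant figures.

The CYP2C9 pathway (17% of clearance) falls to 0.35× activity: 0.17 × 0.35 = 0.0595.
The CYP2B6 pathway (18% of clearance) is boosted to 5.4× activity: 0.18 × 5.4 = 0.972.
The CYP2C19 pathway (28% of clearance) is reduced to 0.43× activity: 0.28 × 0.43 = 0.1204.
Non-CYP routes (37%) are unchanged.
CL_new/CL_old = 0.0595 + 0.972 + 0.1204 + 0.37 = 1.5219.
AUC ∝ 1/CL: fold-change = 1 / 1.5219 = 0.66.

0.66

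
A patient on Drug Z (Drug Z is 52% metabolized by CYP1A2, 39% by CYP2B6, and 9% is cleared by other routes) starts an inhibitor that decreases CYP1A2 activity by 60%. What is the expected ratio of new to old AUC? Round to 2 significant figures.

The CYP1A2 pathway (52% of clearance) is reduced to 0.4× activity: 0.52 × 0.4 = 0.208.
CYP2B6 (39%) and the residual 9% are unaffected.
New clearance relative to baseline: 0.208 + 0.39 + 0.09 = 0.688.
Since AUC ∝ 1/CL, the ratio is 1 / 0.688 = 1.5.

1.5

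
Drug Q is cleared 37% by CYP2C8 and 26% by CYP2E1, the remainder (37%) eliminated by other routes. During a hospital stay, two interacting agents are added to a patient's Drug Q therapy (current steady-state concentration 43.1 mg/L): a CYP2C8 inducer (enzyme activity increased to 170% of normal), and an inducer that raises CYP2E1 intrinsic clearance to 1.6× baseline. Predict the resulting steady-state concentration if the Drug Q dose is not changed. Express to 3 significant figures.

30.5 mg/L

CYP2C8: 0.37 × 1.7 = 0.629
CYP2E1: 0.26 × 1.6 = 0.416
Other: 0.37 (unchanged)
CL_new/CL_old = 0.629 + 0.416 + 0.37 = 1.415.
Dividing the baseline by the relative clearance: 43.1 / 1.415 = 30.5 mg/L.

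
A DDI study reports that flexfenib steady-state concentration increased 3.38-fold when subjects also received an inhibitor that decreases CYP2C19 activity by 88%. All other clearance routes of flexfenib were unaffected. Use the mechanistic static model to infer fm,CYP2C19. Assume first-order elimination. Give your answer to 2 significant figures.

Call the CYP2C19 fraction fm. After the interaction, CL_new/CL_old = fm × 0.12 + (1 − fm).
Steady-state concentration ratio = 1 / (new CL fraction), so new CL fraction = 1 / 3.38 = 0.2959.
fm × 0.12 + 1 − fm = 0.2959  ⇒  fm × (0.12 − 1) = −0.7041  ⇒  fm = 0.80.

0.80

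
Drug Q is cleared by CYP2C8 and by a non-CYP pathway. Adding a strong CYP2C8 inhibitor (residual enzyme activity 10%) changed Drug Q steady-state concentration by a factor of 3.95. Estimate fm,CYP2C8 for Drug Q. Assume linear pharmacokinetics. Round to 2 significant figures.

CL'/CL = 1 / 3.95 = 0.2532
0.1·fm + (1 − fm) = 0.2532
fm = (0.2532 − 1) / (0.1 − 1) = 0.83

0.83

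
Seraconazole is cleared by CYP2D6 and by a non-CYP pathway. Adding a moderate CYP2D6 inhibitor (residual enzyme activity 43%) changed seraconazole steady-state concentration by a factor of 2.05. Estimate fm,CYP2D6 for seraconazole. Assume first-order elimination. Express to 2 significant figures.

0.90

Call the CYP2D6 fraction fm. After the interaction, CL_new/CL_old = fm × 0.43 + (1 − fm).
Steady-state concentration ratio = 1 / (new CL fraction), so new CL fraction = 1 / 2.05 = 0.4878.
fm × 0.43 + 1 − fm = 0.4878  ⇒  fm × (0.43 − 1) = −0.5122  ⇒  fm = 0.90.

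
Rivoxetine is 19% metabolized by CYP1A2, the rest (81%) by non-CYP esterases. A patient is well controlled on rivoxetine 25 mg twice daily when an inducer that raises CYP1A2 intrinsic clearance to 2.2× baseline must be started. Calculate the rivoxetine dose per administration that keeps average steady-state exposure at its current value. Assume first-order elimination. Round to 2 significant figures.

The CYP1A2 pathway (19% of clearance) is boosted to 2.2× activity: 0.19 × 2.2 = 0.418.
The remaining 81% of clearance is unaffected.
CL_new/CL_old = 0.418 + 0.81 = 1.228.
Css,avg = (dose rate)/CL, so holding Css fixed requires dose ∝ CL: 25 × 1.228 = 31 mg.

31 mg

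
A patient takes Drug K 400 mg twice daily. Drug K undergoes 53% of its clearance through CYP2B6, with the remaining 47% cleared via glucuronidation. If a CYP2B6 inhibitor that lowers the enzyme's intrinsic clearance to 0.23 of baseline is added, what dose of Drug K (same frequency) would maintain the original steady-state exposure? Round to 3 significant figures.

CYP2B6: 0.53 × 0.23 = 0.1219
Other: 0.47 (unchanged)
New clearance relative to baseline: 0.1219 + 0.47 = 0.5919.
Exposure is unchanged when dose changes in proportion to clearance. New dose = 400 mg × 0.5919 = 237 mg.

237 mg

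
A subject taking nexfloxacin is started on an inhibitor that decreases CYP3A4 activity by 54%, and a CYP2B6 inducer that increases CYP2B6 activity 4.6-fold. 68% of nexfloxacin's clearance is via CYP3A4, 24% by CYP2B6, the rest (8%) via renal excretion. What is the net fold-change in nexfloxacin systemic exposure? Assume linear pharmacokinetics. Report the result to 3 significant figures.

0.668

The CYP3A4 pathway (68% of clearance) falls to 0.46× activity: 0.68 × 0.46 = 0.3128.
The CYP2B6 pathway (24% of clearance) increases to 4.6× activity: 0.24 × 4.6 = 1.104.
The remaining 8% of clearance is unaffected.
CL_new/CL_old = 0.3128 + 1.104 + 0.08 = 1.4968.
Net systemic exposure ratio = 1 / 1.4968 = 0.668.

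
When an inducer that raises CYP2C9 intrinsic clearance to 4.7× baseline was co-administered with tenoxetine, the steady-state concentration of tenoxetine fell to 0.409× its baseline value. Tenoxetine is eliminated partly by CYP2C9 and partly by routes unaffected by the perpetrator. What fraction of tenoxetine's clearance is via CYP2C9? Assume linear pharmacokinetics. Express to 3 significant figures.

0.391

Let x = fm,CYP2C9. Because steady-state concentration ∝ 1/CL, relative clearance rose to 1/0.409 = 2.445.
Setting x·4.7 + (1 − x) = 2.445 and solving: x = (2.445 − 1)/(4.7 − 1) = 0.391.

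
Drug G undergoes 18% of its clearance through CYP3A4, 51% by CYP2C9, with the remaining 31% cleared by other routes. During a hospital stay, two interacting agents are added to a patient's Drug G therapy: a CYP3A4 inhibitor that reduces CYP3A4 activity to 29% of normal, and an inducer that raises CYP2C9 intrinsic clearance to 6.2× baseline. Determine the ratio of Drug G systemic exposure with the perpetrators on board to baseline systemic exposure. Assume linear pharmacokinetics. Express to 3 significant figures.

The CYP3A4 pathway (18% of clearance) drops to 0.29× activity: 0.18 × 0.29 = 0.0522.
The CYP2C9 pathway (51% of clearance) increases to 6.2× activity: 0.51 × 6.2 = 3.162.
Non-CYP routes (31%) are unchanged.
Relative clearance = 0.0522 + 3.162 + 0.31 = 3.5242.
Net systemic exposure ratio = 1 / 3.5242 = 0.284.

0.284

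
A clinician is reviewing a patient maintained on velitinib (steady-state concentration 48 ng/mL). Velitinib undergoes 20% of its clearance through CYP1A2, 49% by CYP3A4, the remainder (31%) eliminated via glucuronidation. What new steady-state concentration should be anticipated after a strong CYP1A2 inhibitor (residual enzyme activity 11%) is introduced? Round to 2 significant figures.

CYP1A2: 0.2 × 0.11 = 0.022
CYP3A4: 0.49 (unchanged)
Other: 0.31 (unchanged)
Relative clearance = 0.022 + 0.49 + 0.31 = 0.822.
With dosing unchanged, steady-state concentration scales as 1/CL: 48 / 0.822 = 58 ng/mL.

58 ng/mL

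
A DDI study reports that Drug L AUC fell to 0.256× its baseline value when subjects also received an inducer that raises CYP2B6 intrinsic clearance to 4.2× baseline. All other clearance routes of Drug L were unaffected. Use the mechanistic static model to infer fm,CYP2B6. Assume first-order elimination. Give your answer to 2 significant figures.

0.91

CL'/CL = 1 / 0.256 = 3.906
4.2·fm + (1 − fm) = 3.906
fm = (3.906 − 1) / (4.2 − 1) = 0.91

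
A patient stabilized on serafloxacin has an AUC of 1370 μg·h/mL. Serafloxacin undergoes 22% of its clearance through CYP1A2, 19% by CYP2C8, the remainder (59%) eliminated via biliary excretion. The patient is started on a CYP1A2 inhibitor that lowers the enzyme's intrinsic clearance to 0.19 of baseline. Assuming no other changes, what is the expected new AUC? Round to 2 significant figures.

The CYP1A2 pathway (22% of clearance) drops to 0.19× activity: 0.22 × 0.19 = 0.0418.
CYP2C8 (19%) and the residual 59% are unaffected.
Relative clearance = 0.0418 + 0.19 + 0.59 = 0.8218.
New AUC = baseline ÷ relative clearance = 1370 / 0.8218 = 1.7 × 10³ μg·h/mL.

1.7 × 10³ μg·h/mL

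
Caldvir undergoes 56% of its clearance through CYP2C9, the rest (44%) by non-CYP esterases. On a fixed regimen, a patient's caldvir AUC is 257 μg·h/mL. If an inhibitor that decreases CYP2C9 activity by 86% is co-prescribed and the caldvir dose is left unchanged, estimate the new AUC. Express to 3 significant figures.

496 μg·h/mL

CYP2C9: 0.56 × 0.14 = 0.0784
Other: 0.44 (unchanged)
New clearance relative to baseline: 0.0784 + 0.44 = 0.5184.
With dosing unchanged, AUC scales as 1/CL: 257 / 0.5184 = 496 μg·h/mL.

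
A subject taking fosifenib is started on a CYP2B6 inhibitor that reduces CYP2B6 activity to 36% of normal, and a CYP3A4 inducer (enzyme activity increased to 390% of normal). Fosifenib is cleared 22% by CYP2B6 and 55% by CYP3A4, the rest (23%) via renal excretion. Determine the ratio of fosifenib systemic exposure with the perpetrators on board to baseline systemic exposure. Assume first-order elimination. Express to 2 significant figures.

0.41

The CYP2B6 pathway (22% of clearance) drops to 0.36× activity: 0.22 × 0.36 = 0.0792.
The CYP3A4 pathway (55% of clearance) rises to 3.9× activity: 0.55 × 3.9 = 2.145.
Non-CYP routes (23%) are unchanged.
Relative clearance = 0.0792 + 2.145 + 0.23 = 2.4542.
Systemic exposure ∝ 1/CL: fold-change = 1 / 2.4542 = 0.41.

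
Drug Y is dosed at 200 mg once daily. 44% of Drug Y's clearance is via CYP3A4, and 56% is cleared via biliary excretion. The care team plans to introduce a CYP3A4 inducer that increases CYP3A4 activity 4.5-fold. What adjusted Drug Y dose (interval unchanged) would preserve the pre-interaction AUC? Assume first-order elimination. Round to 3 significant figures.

508 mg

The CYP3A4 pathway (44% of clearance) increases to 4.5× activity: 0.44 × 4.5 = 1.98.
Non-CYP routes (56%) are unchanged.
New clearance relative to baseline: 1.98 + 0.56 = 2.54.
To maintain the same steady-state level, dose must scale with clearance: new dose = 200 × 2.54 = 508 mg.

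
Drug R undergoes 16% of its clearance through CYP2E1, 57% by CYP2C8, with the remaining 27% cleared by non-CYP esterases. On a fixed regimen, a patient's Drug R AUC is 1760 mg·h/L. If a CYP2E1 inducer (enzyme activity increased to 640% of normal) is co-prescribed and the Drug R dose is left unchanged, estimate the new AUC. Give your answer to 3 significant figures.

The CYP2E1 pathway (16% of clearance) is boosted to 6.4× activity: 0.16 × 6.4 = 1.024.
CYP2C8 (57%) and the residual 27% are unaffected.
Relative clearance = 1.024 + 0.57 + 0.27 = 1.864.
New AUC = baseline ÷ relative clearance = 1760 / 1.864 = 944 mg·h/L.

944 mg·h/L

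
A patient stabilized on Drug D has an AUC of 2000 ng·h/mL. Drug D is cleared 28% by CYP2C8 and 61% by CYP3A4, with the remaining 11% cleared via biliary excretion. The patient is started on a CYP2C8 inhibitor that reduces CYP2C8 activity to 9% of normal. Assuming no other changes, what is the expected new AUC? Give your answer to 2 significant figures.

The CYP2C8 pathway (28% of clearance) is reduced to 0.09× activity: 0.28 × 0.09 = 0.0252.
CYP3A4 (61%) and the residual 11% are unaffected.
New clearance relative to baseline: 0.0252 + 0.61 + 0.11 = 0.7452.
With dosing unchanged, AUC scales as 1/CL: 2000 / 0.7452 = 2.7 × 10³ ng·h/mL.

2.7 × 10³ ng·h/mL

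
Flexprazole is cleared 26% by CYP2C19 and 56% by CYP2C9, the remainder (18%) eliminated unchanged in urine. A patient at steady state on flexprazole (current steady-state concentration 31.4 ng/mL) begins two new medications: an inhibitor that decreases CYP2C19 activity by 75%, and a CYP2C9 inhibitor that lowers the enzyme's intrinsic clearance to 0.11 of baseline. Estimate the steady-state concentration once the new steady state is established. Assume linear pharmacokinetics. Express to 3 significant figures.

102 ng/mL

The CYP2C19 pathway (26% of clearance) is reduced to 0.25× activity: 0.26 × 0.25 = 0.065.
The CYP2C9 pathway (56% of clearance) falls to 0.11× activity: 0.56 × 0.11 = 0.0616.
Non-CYP routes (18%) are unchanged.
Relative clearance = 0.065 + 0.0616 + 0.18 = 0.3066.
Steady-state concentration ∝ 1/CL: new value = 31.4 / 0.3066 = 102 ng/mL.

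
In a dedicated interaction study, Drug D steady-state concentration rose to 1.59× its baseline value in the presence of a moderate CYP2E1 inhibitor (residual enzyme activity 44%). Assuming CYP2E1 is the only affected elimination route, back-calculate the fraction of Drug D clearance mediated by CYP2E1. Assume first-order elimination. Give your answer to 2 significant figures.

0.66

Write x for the fraction cleared via CYP2E1. The observed steady-state concentration change means clearance fell to 1/1.59 = 0.6289 of baseline.
Setting x·0.44 + (1 − x) = 0.6289 and solving: x = (0.6289 − 1)/(0.44 − 1) = 0.66.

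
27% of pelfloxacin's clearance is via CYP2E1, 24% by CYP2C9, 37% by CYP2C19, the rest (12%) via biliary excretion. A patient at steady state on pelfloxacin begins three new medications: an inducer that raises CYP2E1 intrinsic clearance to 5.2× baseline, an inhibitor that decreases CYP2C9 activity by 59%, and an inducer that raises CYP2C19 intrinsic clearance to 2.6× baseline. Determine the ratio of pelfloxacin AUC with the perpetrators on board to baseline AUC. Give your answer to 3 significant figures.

The CYP2E1 pathway (27% of clearance) is boosted to 5.2× activity: 0.27 × 5.2 = 1.404.
The CYP2C9 pathway (24% of clearance) is reduced to 0.41× activity: 0.24 × 0.41 = 0.0984.
The CYP2C19 pathway (37% of clearance) rises to 2.6× activity: 0.37 × 2.6 = 0.962.
Non-CYP routes (12%) are unchanged.
New clearance relative to baseline: 1.404 + 0.0984 + 0.962 + 0.12 = 2.5844.
Net AUC ratio = 1 / 2.5844 = 0.387.

0.387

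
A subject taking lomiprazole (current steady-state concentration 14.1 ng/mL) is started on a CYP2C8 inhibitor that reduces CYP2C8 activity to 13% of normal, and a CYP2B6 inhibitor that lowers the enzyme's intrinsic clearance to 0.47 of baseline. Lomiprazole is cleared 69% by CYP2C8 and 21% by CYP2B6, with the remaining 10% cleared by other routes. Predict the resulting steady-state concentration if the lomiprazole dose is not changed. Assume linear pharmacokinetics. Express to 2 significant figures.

49 ng/mL

The CYP2C8 pathway (69% of clearance) falls to 0.13× activity: 0.69 × 0.13 = 0.0897.
The CYP2B6 pathway (21% of clearance) falls to 0.47× activity: 0.21 × 0.47 = 0.0987.
The remaining 10% of clearance is unaffected.
New clearance relative to baseline: 0.0897 + 0.0987 + 0.1 = 0.2884.
Steady-state concentration ∝ 1/CL: new value = 14.1 / 0.2884 = 49 ng/mL.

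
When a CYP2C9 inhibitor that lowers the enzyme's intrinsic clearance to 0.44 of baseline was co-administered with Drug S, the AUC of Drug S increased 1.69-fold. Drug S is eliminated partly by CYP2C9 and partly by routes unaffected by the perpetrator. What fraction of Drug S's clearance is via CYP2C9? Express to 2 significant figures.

Call the CYP2C9 fraction fm. After the interaction, CL_new/CL_old = fm × 0.44 + (1 − fm).
AUC ratio = 1 / (new CL fraction), so new CL fraction = 1 / 1.69 = 0.5917.
fm × 0.44 + 1 − fm = 0.5917  ⇒  fm × (0.44 − 1) = −0.4083  ⇒  fm = 0.73.

0.73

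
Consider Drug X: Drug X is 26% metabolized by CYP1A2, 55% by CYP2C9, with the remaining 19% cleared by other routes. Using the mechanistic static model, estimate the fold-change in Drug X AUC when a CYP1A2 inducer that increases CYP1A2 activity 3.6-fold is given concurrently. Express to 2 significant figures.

The CYP1A2 pathway (26% of clearance) increases to 3.6× activity: 0.26 × 3.6 = 0.936.
CYP2C9 (55%) and the residual 19% are unaffected.
New clearance relative to baseline: 0.936 + 0.55 + 0.19 = 1.676.
AUC ratio = CL_old/CL_new = 1 / 1.676 = 0.60.

0.60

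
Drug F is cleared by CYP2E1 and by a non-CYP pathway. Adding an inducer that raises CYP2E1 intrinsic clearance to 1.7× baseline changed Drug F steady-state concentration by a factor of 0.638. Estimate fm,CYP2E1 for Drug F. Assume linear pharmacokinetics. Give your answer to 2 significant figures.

0.81

CL'/CL = 1 / 0.638 = 1.567
1.7·fm + (1 − fm) = 1.567
fm = (1.567 − 1) / (1.7 − 1) = 0.81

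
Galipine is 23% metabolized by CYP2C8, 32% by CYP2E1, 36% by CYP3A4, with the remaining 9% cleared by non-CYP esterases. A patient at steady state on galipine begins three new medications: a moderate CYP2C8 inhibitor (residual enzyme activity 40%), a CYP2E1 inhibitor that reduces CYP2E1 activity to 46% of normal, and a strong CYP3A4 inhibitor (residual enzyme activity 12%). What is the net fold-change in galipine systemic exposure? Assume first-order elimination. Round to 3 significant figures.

2.69

CYP2C8: 0.23 × 0.4 = 0.092
CYP2E1: 0.32 × 0.46 = 0.1472
CYP3A4: 0.36 × 0.12 = 0.0432
Other: 0.09 (unchanged)
CL_new/CL_old = 0.092 + 0.1472 + 0.0432 + 0.09 = 0.3724.
Net systemic exposure ratio = 1 / 0.3724 = 2.69.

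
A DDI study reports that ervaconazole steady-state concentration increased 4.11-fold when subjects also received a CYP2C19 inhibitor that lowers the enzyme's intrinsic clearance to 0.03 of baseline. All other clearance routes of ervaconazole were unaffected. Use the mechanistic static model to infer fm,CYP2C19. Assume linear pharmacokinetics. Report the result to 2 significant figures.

0.78

CL'/CL = 1 / 4.11 = 0.2433
0.03·fm + (1 − fm) = 0.2433
fm = (0.2433 − 1) / (0.03 − 1) = 0.78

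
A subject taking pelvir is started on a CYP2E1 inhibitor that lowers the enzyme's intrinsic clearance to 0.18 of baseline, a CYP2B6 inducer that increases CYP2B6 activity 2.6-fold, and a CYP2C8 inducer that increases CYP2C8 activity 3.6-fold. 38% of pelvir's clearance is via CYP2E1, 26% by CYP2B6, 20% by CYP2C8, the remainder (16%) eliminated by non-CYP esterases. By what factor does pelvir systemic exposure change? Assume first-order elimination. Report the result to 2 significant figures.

0.62

The CYP2E1 pathway (38% of clearance) drops to 0.18× activity: 0.38 × 0.18 = 0.0684.
The CYP2B6 pathway (26% of clearance) is boosted to 2.6× activity: 0.26 × 2.6 = 0.676.
The CYP2C8 pathway (20% of clearance) increases to 3.6× activity: 0.2 × 3.6 = 0.72.
The remaining 16% of clearance is unaffected.
CL_new/CL_old = 0.0684 + 0.676 + 0.72 + 0.16 = 1.6244.
Net systemic exposure ratio = 1 / 1.6244 = 0.62.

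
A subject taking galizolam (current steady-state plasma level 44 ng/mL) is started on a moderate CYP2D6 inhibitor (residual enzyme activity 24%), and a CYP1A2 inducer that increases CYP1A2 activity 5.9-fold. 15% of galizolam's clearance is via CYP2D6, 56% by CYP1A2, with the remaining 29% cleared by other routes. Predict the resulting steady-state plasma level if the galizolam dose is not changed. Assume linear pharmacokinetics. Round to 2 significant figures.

The CYP2D6 pathway (15% of clearance) falls to 0.24× activity: 0.15 × 0.24 = 0.036.
The CYP1A2 pathway (56% of clearance) increases to 5.9× activity: 0.56 × 5.9 = 3.304.
Non-CYP routes (29%) are unchanged.
Relative clearance = 0.036 + 3.304 + 0.29 = 3.63.
Steady-state plasma level ∝ 1/CL: new value = 44 / 3.63 = 12 ng/mL.

12 ng/mL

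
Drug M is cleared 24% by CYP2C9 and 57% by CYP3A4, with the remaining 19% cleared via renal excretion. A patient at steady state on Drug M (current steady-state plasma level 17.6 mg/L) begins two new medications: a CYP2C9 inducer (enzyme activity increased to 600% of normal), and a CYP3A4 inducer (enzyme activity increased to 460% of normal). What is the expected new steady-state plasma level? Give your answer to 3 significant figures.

4.14 mg/L

The CYP2C9 pathway (24% of clearance) rises to 6× activity: 0.24 × 6 = 1.44.
The CYP3A4 pathway (57% of clearance) is boosted to 4.6× activity: 0.57 × 4.6 = 2.622.
The remaining 19% of clearance is unaffected.
CL_new/CL_old = 1.44 + 2.622 + 0.19 = 4.252.
Dividing the baseline by the relative clearance: 17.6 / 4.252 = 4.14 mg/L.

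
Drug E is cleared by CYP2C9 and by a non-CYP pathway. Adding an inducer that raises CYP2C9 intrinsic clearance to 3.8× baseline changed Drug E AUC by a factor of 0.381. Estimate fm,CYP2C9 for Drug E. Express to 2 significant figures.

CL'/CL = 1 / 0.381 = 2.625
3.8·fm + (1 − fm) = 2.625
fm = (2.625 − 1) / (3.8 − 1) = 0.58

0.58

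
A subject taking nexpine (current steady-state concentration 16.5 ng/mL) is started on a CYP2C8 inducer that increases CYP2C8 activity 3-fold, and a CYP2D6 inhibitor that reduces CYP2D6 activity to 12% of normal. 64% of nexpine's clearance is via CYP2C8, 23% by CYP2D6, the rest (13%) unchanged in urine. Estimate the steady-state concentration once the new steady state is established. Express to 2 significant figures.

7.9 ng/mL

The CYP2C8 pathway (64% of clearance) increases to 3× activity: 0.64 × 3 = 1.92.
The CYP2D6 pathway (23% of clearance) is reduced to 0.12× activity: 0.23 × 0.12 = 0.0276.
Non-CYP routes (13%) are unchanged.
CL_new/CL_old = 1.92 + 0.0276 + 0.13 = 2.0776.
Dividing the baseline by the relative clearance: 16.5 / 2.0776 = 7.9 ng/mL.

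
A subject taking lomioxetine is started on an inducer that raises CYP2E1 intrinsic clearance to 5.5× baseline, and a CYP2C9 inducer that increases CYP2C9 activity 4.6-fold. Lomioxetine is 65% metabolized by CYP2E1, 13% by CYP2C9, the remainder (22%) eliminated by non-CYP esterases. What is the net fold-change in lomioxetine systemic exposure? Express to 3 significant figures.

CYP2E1: 0.65 × 5.5 = 3.575
CYP2C9: 0.13 × 4.6 = 0.598
Other: 0.22 (unchanged)
CL_new/CL_old = 3.575 + 0.598 + 0.22 = 4.393.
Systemic exposure ∝ 1/CL: fold-change = 1 / 4.393 = 0.228.

0.228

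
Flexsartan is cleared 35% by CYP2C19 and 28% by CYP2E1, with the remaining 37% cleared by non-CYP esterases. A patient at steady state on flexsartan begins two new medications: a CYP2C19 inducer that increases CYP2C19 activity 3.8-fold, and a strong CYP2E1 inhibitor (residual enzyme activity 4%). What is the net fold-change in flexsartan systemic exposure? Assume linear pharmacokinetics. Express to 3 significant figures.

The CYP2C19 pathway (35% of clearance) increases to 3.8× activity: 0.35 × 3.8 = 1.33.
The CYP2E1 pathway (28% of clearance) falls to 0.04× activity: 0.28 × 0.04 = 0.0112.
The remaining 37% of clearance is unaffected.
New clearance relative to baseline: 1.33 + 0.0112 + 0.37 = 1.7112.
Systemic exposure ∝ 1/CL: fold-change = 1 / 1.7112 = 0.584.

0.584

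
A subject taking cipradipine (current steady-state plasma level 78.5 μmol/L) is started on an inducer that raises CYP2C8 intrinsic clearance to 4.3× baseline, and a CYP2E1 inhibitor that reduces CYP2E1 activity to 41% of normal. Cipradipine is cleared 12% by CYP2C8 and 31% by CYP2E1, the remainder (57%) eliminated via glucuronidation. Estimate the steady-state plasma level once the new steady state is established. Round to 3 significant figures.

64.7 μmol/L

The CYP2C8 pathway (12% of clearance) increases to 4.3× activity: 0.12 × 4.3 = 0.516.
The CYP2E1 pathway (31% of clearance) drops to 0.41× activity: 0.31 × 0.41 = 0.1271.
Non-CYP routes (57%) are unchanged.
Relative clearance = 0.516 + 0.1271 + 0.57 = 1.2131.
Steady-state plasma level ∝ 1/CL: new value = 78.5 / 1.2131 = 64.7 μmol/L.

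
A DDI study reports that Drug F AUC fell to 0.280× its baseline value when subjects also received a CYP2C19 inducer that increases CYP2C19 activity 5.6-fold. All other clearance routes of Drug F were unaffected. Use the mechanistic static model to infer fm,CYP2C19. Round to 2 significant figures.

CL'/CL = 1 / 0.280 = 3.571
5.6·fm + (1 − fm) = 3.571
fm = (3.571 − 1) / (5.6 − 1) = 0.56

0.56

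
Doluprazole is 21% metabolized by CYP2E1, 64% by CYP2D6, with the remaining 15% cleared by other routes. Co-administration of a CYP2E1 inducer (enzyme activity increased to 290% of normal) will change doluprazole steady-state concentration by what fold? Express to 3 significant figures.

The CYP2E1 pathway (21% of clearance) is boosted to 2.9× activity: 0.21 × 2.9 = 0.609.
CYP2D6 (64%) and the residual 15% are unaffected.
New clearance relative to baseline: 0.609 + 0.64 + 0.15 = 1.399.
Steady-state concentration is inversely proportional to clearance, so the fold-change is 1 / 1.399 = 0.715.

0.715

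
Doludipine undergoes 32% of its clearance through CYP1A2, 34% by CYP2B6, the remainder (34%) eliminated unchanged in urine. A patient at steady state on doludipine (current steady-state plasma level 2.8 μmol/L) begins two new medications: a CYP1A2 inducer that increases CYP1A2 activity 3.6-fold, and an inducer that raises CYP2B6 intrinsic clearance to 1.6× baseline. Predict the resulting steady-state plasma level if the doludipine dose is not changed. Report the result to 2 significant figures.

1.4 μmol/L

The CYP1A2 pathway (32% of clearance) rises to 3.6× activity: 0.32 × 3.6 = 1.152.
The CYP2B6 pathway (34% of clearance) rises to 1.6× activity: 0.34 × 1.6 = 0.544.
The remaining 34% of clearance is unaffected.
Relative clearance = 1.152 + 0.544 + 0.34 = 2.036.
Steady-state plasma level ∝ 1/CL: new value = 2.8 / 2.036 = 1.4 μmol/L.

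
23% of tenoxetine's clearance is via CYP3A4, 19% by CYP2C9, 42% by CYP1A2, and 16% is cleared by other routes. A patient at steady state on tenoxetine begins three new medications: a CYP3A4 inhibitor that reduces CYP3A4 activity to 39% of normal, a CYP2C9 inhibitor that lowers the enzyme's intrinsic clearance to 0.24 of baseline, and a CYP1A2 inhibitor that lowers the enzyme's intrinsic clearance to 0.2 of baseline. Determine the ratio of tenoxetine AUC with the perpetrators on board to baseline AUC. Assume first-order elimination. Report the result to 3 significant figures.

2.64

The CYP3A4 pathway (23% of clearance) falls to 0.39× activity: 0.23 × 0.39 = 0.0897.
The CYP2C9 pathway (19% of clearance) is reduced to 0.24× activity: 0.19 × 0.24 = 0.0456.
The CYP1A2 pathway (42% of clearance) falls to 0.2× activity: 0.42 × 0.2 = 0.084.
The remaining 16% of clearance is unaffected.
New clearance relative to baseline: 0.0897 + 0.0456 + 0.084 + 0.16 = 0.3793.
Net AUC ratio = 1 / 0.3793 = 2.64.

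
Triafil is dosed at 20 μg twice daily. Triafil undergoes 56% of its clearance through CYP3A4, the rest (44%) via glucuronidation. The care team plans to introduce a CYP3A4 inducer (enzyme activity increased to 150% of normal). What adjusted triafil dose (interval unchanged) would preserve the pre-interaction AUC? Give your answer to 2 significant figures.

26 μg

CYP3A4: 0.56 × 1.5 = 0.84
Other: 0.44 (unchanged)
CL_new/CL_old = 0.84 + 0.44 = 1.28.
Css,avg = (dose rate)/CL, so holding Css fixed requires dose ∝ CL: 20 × 1.28 = 26 μg.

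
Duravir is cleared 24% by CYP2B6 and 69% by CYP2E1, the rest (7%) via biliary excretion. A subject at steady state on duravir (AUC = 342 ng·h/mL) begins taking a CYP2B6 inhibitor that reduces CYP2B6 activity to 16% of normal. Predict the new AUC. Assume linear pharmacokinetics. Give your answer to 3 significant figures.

428 ng·h/mL

The CYP2B6 pathway (24% of clearance) falls to 0.16× activity: 0.24 × 0.16 = 0.0384.
CYP2E1 (69%) and the residual 7% are unaffected.
CL_new/CL_old = 0.0384 + 0.69 + 0.07 = 0.7984.
New AUC = baseline ÷ relative clearance = 342 / 0.7984 = 428 ng·h/mL.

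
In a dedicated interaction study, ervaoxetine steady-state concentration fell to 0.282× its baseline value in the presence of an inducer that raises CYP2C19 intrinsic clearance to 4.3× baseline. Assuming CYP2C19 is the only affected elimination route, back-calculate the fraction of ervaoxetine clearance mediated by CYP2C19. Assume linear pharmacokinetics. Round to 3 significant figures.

Let x = fm,CYP2C19. Because steady-state concentration ∝ 1/CL, relative clearance rose to 1/0.282 = 3.546.
Only the CYP2C19 route changed, so 3.546 = x·4.3 + (1 − x), giving x = 0.772.

0.772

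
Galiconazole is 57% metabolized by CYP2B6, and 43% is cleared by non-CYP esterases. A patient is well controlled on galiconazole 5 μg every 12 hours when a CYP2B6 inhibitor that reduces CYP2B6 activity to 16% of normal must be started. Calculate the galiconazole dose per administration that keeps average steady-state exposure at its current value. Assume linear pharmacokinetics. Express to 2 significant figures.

The CYP2B6 pathway (57% of clearance) drops to 0.16× activity: 0.57 × 0.16 = 0.0912.
Non-CYP routes (43%) are unchanged.
CL_new/CL_old = 0.0912 + 0.43 = 0.5212.
To maintain the same steady-state level, dose must scale with clearance: new dose = 5 × 0.5212 = 2.6 μg.

2.6 μg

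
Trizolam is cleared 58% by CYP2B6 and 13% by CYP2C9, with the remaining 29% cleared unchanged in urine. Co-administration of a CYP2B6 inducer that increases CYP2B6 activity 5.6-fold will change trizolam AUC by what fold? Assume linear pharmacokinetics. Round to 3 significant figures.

0.273

CYP2B6: 0.58 × 5.6 = 3.248
CYP2C9: 0.13 (unchanged)
Other: 0.29 (unchanged)
CL_new/CL_old = 3.248 + 0.13 + 0.29 = 3.668.
AUC ratio = CL_old/CL_new = 1 / 3.668 = 0.273.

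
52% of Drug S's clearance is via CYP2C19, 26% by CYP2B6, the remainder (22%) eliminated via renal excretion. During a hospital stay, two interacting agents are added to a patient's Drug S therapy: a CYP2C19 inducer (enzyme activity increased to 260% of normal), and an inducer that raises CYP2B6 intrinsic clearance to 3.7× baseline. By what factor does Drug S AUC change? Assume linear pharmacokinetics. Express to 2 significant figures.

0.39

The CYP2C19 pathway (52% of clearance) is boosted to 2.6× activity: 0.52 × 2.6 = 1.352.
The CYP2B6 pathway (26% of clearance) is boosted to 3.7× activity: 0.26 × 3.7 = 0.962.
The remaining 22% of clearance is unaffected.
New clearance relative to baseline: 1.352 + 0.962 + 0.22 = 2.534.
AUC ∝ 1/CL: fold-change = 1 / 2.534 = 0.39.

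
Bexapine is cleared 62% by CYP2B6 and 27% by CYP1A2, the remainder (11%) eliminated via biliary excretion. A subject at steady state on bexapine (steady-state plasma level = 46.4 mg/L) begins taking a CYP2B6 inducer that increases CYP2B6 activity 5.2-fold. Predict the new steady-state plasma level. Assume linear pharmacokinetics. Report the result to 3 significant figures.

The CYP2B6 pathway (62% of clearance) is boosted to 5.2× activity: 0.62 × 5.2 = 3.224.
CYP1A2 (27%) and the residual 11% are unaffected.
CL_new/CL_old = 3.224 + 0.27 + 0.11 = 3.604.
Steady-state plasma level ∝ 1/CL, so new value = 46.4 / 3.604 = 12.9 mg/L.

12.9 mg/L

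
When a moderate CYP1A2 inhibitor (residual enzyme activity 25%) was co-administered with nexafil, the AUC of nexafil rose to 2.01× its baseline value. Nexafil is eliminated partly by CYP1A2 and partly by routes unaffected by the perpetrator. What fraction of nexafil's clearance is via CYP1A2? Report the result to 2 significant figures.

0.67

CL'/CL = 1 / 2.01 = 0.4975
0.25·fm + (1 − fm) = 0.4975
fm = (0.4975 − 1) / (0.25 − 1) = 0.67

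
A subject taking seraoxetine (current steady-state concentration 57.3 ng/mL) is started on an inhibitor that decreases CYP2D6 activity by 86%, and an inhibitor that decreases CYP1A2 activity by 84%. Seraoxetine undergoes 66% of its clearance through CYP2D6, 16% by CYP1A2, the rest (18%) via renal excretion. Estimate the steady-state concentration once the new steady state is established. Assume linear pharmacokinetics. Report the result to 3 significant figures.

The CYP2D6 pathway (66% of clearance) is reduced to 0.14× activity: 0.66 × 0.14 = 0.0924.
The CYP1A2 pathway (16% of clearance) falls to 0.16× activity: 0.16 × 0.16 = 0.0256.
The remaining 18% of clearance is unaffected.
Relative clearance = 0.0924 + 0.0256 + 0.18 = 0.298.
Dividing the baseline by the relative clearance: 57.3 / 0.298 = 192 ng/mL.

192 ng/mL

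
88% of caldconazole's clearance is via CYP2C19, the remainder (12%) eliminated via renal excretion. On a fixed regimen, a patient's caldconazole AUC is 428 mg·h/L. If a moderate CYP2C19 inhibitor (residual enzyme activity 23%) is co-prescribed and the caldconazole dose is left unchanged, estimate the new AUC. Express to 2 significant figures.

The CYP2C19 pathway (88% of clearance) falls to 0.23× activity: 0.88 × 0.23 = 0.2024.
Non-CYP routes (12%) are unchanged.
CL_new/CL_old = 0.2024 + 0.12 = 0.3224.
AUC ∝ 1/CL, so new value = 428 / 0.3224 = 1.3 × 10³ mg·h/L.

1.3 × 10³ mg·h/L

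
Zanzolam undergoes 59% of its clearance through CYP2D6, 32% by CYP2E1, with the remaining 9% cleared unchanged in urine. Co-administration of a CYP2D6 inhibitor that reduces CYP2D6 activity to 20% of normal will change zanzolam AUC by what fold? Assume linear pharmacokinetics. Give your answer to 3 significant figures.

The CYP2D6 pathway (59% of clearance) falls to 0.2× activity: 0.59 × 0.2 = 0.118.
CYP2E1 (32%) and the residual 9% are unaffected.
CL_new/CL_old = 0.118 + 0.32 + 0.09 = 0.528.
AUC is inversely proportional to clearance, so the fold-change is 1 / 0.528 = 1.89.

1.89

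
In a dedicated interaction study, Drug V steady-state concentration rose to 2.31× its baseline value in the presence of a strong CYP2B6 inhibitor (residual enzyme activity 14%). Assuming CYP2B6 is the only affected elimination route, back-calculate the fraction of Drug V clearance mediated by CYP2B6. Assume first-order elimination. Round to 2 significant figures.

CL'/CL = 1 / 2.31 = 0.4329
0.14·fm + (1 − fm) = 0.4329
fm = (0.4329 − 1) / (0.14 − 1) = 0.66

0.66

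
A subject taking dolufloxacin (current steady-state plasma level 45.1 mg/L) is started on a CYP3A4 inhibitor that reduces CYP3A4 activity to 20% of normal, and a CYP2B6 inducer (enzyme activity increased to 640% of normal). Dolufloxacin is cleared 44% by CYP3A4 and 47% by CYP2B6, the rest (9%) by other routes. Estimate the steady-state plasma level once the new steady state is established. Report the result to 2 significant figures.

CYP3A4: 0.44 × 0.2 = 0.088
CYP2B6: 0.47 × 6.4 = 3.008
Other: 0.09 (unchanged)
CL_new/CL_old = 0.088 + 3.008 + 0.09 = 3.186.
Steady-state plasma level ∝ 1/CL: new value = 45.1 / 3.186 = 14 mg/L.

14 mg/L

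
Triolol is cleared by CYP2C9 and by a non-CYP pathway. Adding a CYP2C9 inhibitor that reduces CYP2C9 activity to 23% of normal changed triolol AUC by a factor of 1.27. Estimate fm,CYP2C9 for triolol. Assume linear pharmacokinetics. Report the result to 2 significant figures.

0.28

Let fm be the CYP2C9 fraction. New clearance relative to baseline = fm × 0.23 + (1 − fm).
AUC ratio = 1 / (new CL fraction), so new CL fraction = 1 / 1.27 = 0.7874.
fm × 0.23 + 1 − fm = 0.7874  ⇒  fm × (0.23 − 1) = −0.2126  ⇒  fm = 0.28.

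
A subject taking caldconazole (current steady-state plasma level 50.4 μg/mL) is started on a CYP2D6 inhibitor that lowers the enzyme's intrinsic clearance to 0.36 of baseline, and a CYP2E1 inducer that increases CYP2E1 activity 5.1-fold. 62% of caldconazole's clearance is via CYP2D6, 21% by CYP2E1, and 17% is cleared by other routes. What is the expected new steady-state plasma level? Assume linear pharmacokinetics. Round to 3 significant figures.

34.4 μg/mL

The CYP2D6 pathway (62% of clearance) is reduced to 0.36× activity: 0.62 × 0.36 = 0.2232.
The CYP2E1 pathway (21% of clearance) rises to 5.1× activity: 0.21 × 5.1 = 1.071.
Non-CYP routes (17%) are unchanged.
CL_new/CL_old = 0.2232 + 1.071 + 0.17 = 1.4642.
Steady-state plasma level ∝ 1/CL: new value = 50.4 / 1.4642 = 34.4 μg/mL.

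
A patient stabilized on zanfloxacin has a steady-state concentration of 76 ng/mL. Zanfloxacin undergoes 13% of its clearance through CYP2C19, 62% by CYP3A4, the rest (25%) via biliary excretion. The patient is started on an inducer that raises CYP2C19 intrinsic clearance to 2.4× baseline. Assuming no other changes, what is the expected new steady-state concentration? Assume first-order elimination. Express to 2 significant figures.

The CYP2C19 pathway (13% of clearance) rises to 2.4× activity: 0.13 × 2.4 = 0.312.
CYP3A4 (62%) and the residual 25% are unaffected.
Relative clearance = 0.312 + 0.62 + 0.25 = 1.182.
New steady-state concentration = baseline ÷ relative clearance = 76 / 1.182 = 64 ng/mL.

64 ng/mL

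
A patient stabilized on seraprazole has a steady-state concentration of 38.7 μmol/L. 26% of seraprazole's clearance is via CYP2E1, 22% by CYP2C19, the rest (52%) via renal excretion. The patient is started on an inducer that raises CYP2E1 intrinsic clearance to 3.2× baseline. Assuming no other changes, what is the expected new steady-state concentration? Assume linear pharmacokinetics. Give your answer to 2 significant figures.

CYP2E1: 0.26 × 3.2 = 0.832
CYP2C19: 0.22 (unchanged)
Other: 0.52 (unchanged)
CL_new/CL_old = 0.832 + 0.22 + 0.52 = 1.572.
Steady-state concentration ∝ 1/CL, so new value = 38.7 / 1.572 = 25 μmol/L.

25 μmol/L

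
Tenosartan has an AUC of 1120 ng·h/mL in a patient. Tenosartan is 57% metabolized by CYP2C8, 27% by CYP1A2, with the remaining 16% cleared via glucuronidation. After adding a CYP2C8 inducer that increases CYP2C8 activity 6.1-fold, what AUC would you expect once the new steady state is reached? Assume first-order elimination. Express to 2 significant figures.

2.9 × 10² ng·h/mL

The CYP2C8 pathway (57% of clearance) rises to 6.1× activity: 0.57 × 6.1 = 3.477.
CYP1A2 (27%) and the residual 16% are unaffected.
Relative clearance = 3.477 + 0.27 + 0.16 = 3.907.
New AUC = baseline ÷ relative clearance = 1120 / 3.907 = 2.9 × 10² ng·h/mL.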